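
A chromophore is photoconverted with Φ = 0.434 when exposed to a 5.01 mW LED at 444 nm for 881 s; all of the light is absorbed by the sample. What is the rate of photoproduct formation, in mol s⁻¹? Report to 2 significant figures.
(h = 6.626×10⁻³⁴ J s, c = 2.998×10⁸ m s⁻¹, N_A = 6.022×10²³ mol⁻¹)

8.1×10⁻⁹ mol s⁻¹

Photon energy at 444 nm: hc/λ = (6.626×10⁻³⁴)(2.998×10⁸)/(444×10⁻⁹) = 4.474×10⁻¹⁹ J.
Energy delivered: (5.01 mW)(881 s) = 4.414 J.
Photons incident: 4.414 / 4.474×10⁻¹⁹ = 9.866×10¹⁸, i.e. 9.866×10¹⁸/6.022×10²³ = 1.638×10⁻⁵ mol.
Product formed: 0.434 × 1.638×10⁻⁵ = 7.109×10⁻⁶ mol.
Rate: 7.109×10⁻⁶ / 881 s = 8.1×10⁻⁹ mol s⁻¹.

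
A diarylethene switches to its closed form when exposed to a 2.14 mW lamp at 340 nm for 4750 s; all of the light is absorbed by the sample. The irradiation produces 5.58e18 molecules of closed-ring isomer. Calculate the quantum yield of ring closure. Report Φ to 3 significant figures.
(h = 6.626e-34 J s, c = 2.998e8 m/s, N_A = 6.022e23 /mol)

Product: 5.58e18 / 6.022e23 = 9.266e-6 mol.
Photon energy at 340 nm: hc/λ = (6.626e-34)(2.998e8)/(340e-9) = 5.843e-19 J.
Energy delivered: (2.14 mW)(4750 s) = 10.17 J.
Photons incident: 10.17 / 5.843e-19 = 1.741e19, i.e. 1.741e19/6.022e23 = 2.891e-5 mol.
Φ = 9.266e-6 mol / 2.891e-5 mol photons = 0.321.

Φ = 0.321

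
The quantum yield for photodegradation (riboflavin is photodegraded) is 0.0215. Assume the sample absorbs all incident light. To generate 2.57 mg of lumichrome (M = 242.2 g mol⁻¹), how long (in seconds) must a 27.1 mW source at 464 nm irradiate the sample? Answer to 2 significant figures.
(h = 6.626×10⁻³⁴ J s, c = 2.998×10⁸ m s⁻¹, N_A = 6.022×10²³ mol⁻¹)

t ≈ 4700 s

Product: 2.57 mg / 242.2 g mol⁻¹ = 1.061×10⁻⁵ mol.
Photons that must be absorbed: 1.061×10⁻⁵ / 0.0215 = 4.935×10⁻⁴ mol.
Photon energy: hc/λ = 4.281×10⁻¹⁹ J; per mole, 2.578×10⁵ J mol⁻¹.
Energy required: 4.935×10⁻⁴ × 2.578×10⁵ = 127.2 J.
Time: 127.2 J / 0.0271 W = 4700 s.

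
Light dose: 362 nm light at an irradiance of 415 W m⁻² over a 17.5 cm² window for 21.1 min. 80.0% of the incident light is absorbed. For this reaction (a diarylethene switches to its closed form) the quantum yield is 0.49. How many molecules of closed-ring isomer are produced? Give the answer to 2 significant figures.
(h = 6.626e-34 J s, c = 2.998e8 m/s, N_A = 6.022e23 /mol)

6.6e20 molecules

Photon energy at 362 nm: hc/λ = (6.626e-34)(2.998e8)/(362e-9) = 5.487e-19 J.
Energy delivered: (415 W m⁻²)(17.5e-4 m²)(1266 s) = 919.4 J.
Photons incident: 919.4 / 5.487e-19 = 1.676e21, i.e. 1.676e21/6.022e23 = 0.002783 mol.
Photons absorbed: 0.800 × 0.002783 = 0.002226 mol.
Product: Φ × n_abs = 0.49 × 0.002226 = 0.001091 mol.
As a count: 0.001091 × 6.022e23 = 6.6e20.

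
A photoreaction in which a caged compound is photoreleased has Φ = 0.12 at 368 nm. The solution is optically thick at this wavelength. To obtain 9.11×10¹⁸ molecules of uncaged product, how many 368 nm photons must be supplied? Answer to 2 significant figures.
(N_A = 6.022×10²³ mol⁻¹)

Product: 9.11×10¹⁸ / 6.022×10²³ = 1.513×10⁻⁵ mol.
Photons that must be absorbed: 1.513×10⁻⁵ / 0.12 = 1.261×10⁻⁴ mol.
Photon count: 1.261×10⁻⁴ × 6.022×10²³ = 7.6×10¹⁹.

7.6×10¹⁹ photons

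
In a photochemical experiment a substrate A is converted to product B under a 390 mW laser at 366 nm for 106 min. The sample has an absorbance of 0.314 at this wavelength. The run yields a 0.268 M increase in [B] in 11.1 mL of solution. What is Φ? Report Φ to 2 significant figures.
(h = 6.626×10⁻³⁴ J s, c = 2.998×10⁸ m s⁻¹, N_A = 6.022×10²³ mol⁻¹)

Product: (0.268 M)(0.0111 L) = 0.002975 mol.
Photon energy at 366 nm: hc/λ = (6.626×10⁻³⁴)(2.998×10⁸)/(366×10⁻⁹) = 5.428×10⁻¹⁹ J.
Energy delivered: (390 mW)(6360 s) = 2480 J.
Photons incident: 2480 / 5.428×10⁻¹⁹ = 4.569×10²¹, i.e. 4.569×10²¹/6.022×10²³ = 0.007587 mol.
Fraction absorbed: 1 − 10^(−0.314) = 0.5147.
Photons absorbed: 0.5147 × 0.007587 = 0.003905 mol.
Φ = 0.002975 mol / 0.003905 mol photons = 0.76.

Φ = 0.76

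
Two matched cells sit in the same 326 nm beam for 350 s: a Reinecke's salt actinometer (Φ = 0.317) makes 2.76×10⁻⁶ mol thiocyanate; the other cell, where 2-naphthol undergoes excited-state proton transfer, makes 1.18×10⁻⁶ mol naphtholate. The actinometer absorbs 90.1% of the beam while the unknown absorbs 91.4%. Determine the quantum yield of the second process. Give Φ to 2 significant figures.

Φ = 0.13

Photons absorbed by the actinometer: 2.76×10⁻⁶ / 0.317 = 8.707×10⁻⁶ mol.
Incident flux: 8.707×10⁻⁶ / 0.901 = 9.664×10⁻⁶ einstein.
Absorbed by unknown: 0.914 × 9.664×10⁻⁶ = 8.833×10⁻⁶ mol.
Φ(unknown) = 1.18×10⁻⁶ / 8.833×10⁻⁶ = 0.13.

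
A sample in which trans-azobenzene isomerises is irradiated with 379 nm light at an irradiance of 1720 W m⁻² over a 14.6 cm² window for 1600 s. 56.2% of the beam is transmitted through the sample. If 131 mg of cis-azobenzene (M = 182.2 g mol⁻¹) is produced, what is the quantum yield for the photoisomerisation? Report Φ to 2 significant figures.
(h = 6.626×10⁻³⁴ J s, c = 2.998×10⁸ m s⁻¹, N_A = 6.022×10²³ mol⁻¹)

Φ = 0.13

Product: 131 mg / 182.2 g mol⁻¹ = 7.190×10⁻⁴ mol.
Photon energy at 379 nm: hc/λ = (6.626×10⁻³⁴)(2.998×10⁸)/(379×10⁻⁹) = 5.241×10⁻¹⁹ J.
Energy delivered: (1720 W m⁻²)(14.6×10⁻⁴ m²)(1600 s) = 4018 J.
Photons incident: 4018 / 5.241×10⁻¹⁹ = 7.666×10²¹, i.e. 7.666×10²¹/6.022×10²³ = 0.01273 mol.
Fraction absorbed: 1 − 56.2/100 = 0.4380.
Photons absorbed: 0.4380 × 0.01273 = 0.005576 mol.
Φ = 7.190×10⁻⁴ mol / 0.005576 mol photons = 0.13.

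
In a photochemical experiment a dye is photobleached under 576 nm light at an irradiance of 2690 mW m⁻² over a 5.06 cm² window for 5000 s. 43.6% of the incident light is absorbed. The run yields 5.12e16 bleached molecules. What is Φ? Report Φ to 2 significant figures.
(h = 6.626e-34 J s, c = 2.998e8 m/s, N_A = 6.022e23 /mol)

Φ = 0.0060

Product: 5.12e16 / 6.022e23 = 8.502e-8 mol.
Photon energy at 576 nm: hc/λ = (6.626e-34)(2.998e8)/(576e-9) = 3.449e-19 J.
Energy delivered: (2690 mW m⁻²)(5.06e-4 m²)(5000 s) = 6.806 J.
Photons incident: 6.806 / 3.449e-19 = 1.973e19, i.e. 1.973e19/6.022e23 = 3.276e-5 mol.
Photons absorbed: 0.436 × 3.276e-5 = 1.428e-5 mol.
Φ = 8.502e-8 mol / 1.428e-5 mol photons = 0.0060.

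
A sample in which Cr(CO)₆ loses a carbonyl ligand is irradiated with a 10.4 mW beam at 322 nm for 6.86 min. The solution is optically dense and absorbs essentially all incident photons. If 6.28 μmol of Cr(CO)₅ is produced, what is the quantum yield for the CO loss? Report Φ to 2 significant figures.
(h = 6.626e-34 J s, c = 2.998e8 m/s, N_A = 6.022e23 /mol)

Product: 6.28 μmol = 6.28e-6 mol.
Photon energy at 322 nm: hc/λ = (6.626e-34)(2.998e8)/(322e-9) = 6.169e-19 J.
Energy delivered: (10.4 mW)(411.6 s) = 4.281 J.
Photons incident: 4.281 / 6.169e-19 = 6.940e18, i.e. 6.940e18/6.022e23 = 1.152e-5 mol.
Φ = 6.28e-6 mol / 1.152e-5 mol photons = 0.55.

Φ = 0.55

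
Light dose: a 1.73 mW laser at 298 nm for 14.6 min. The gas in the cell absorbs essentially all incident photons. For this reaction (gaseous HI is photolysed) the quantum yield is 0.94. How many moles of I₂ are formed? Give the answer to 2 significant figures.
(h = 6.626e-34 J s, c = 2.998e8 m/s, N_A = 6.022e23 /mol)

Photon energy at 298 nm: hc/λ = (6.626e-34)(2.998e8)/(298e-9) = 6.666e-19 J.
Energy delivered: (1.73 mW)(876 s) = 1.515 J.
Photons incident: 1.515 / 6.666e-19 = 2.273e18, i.e. 2.273e18/6.022e23 = 3.774e-6 mol.
Product: Φ × n_abs = 0.94 × 3.774e-6 = 3.548e-6 mol.

3.5e-6 mol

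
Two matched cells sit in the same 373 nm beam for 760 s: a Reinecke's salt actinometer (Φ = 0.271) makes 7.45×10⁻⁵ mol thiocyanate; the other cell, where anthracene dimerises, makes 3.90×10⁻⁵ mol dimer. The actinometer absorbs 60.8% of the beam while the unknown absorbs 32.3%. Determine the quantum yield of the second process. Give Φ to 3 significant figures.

Photons absorbed by the actinometer: 7.45×10⁻⁵ / 0.271 = 2.749×10⁻⁴ mol.
Incident flux: 2.749×10⁻⁴ / 0.608 = 4.521×10⁻⁴ einstein.
Absorbed by unknown: 0.323 × 4.521×10⁻⁴ = 1.460×10⁻⁴ mol.
Φ(unknown) = 3.90×10⁻⁵ / 1.460×10⁻⁴ = 0.267.

Φ = 0.267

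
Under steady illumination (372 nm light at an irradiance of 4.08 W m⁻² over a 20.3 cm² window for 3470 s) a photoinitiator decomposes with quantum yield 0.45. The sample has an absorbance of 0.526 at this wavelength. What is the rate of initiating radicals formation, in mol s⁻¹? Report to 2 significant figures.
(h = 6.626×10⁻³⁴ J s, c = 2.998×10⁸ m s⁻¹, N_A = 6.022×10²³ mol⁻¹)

8.1×10⁻⁹ mol s⁻¹

Photon energy at 372 nm: hc/λ = (6.626×10⁻³⁴)(2.998×10⁸)/(372×10⁻⁹) = 5.340×10⁻¹⁹ J.
Energy delivered: (4.08 W m⁻²)(20.3×10⁻⁴ m²)(3470 s) = 28.74 J.
Photons incident: 28.74 / 5.340×10⁻¹⁹ = 5.382×10¹⁹, i.e. 5.382×10¹⁹/6.022×10²³ = 8.937×10⁻⁵ mol.
Fraction absorbed: 1 − 10^(−0.526) = 0.7021.
Photons absorbed: 0.7021 × 8.937×10⁻⁵ = 6.275×10⁻⁵ mol.
Product formed: 0.45 × 6.275×10⁻⁵ = 2.824×10⁻⁵ mol.
Rate: 2.824×10⁻⁵ / 3470 s = 8.1×10⁻⁹ mol s⁻¹.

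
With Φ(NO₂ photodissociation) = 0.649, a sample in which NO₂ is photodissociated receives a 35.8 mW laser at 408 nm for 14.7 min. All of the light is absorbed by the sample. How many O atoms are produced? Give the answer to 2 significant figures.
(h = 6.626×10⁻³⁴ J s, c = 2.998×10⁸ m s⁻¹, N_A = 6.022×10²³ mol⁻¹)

4.2×10¹⁹ atoms

Photon energy at 408 nm: hc/λ = (6.626×10⁻³⁴)(2.998×10⁸)/(408×10⁻⁹) = 4.869×10⁻¹⁹ J.
Energy delivered: (35.8 mW)(882 s) = 31.58 J.
Photons incident: 31.58 / 4.869×10⁻¹⁹ = 6.486×10¹⁹, i.e. 6.486×10¹⁹/6.022×10²³ = 1.077×10⁻⁴ mol.
Product: Φ × n_abs = 0.649 × 1.077×10⁻⁴ = 6.990×10⁻⁵ mol.
As a count: 6.990×10⁻⁵ × 6.022×10²³ = 4.2×10¹⁹.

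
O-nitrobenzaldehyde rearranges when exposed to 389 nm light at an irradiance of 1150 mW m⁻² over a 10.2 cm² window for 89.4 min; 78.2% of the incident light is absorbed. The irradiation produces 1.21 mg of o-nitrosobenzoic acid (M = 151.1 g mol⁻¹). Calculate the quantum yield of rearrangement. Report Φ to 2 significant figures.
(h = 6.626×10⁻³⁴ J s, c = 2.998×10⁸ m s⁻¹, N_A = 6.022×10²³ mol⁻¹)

Product: 1.21 mg / 151.1 g mol⁻¹ = 8.008×10⁻⁶ mol.
Photon energy at 389 nm: hc/λ = (6.626×10⁻³⁴)(2.998×10⁸)/(389×10⁻⁹) = 5.107×10⁻¹⁹ J.
Energy delivered: (1150 mW m⁻²)(10.2×10⁻⁴ m²)(5364 s) = 6.292 J.
Photons incident: 6.292 / 5.107×10⁻¹⁹ = 1.232×10¹⁹, i.e. 1.232×10¹⁹/6.022×10²³ = 2.046×10⁻⁵ mol.
Photons absorbed: 0.782 × 2.046×10⁻⁵ = 1.600×10⁻⁵ mol.
Φ = 8.008×10⁻⁶ mol / 1.600×10⁻⁵ mol photons = 0.50.

Φ = 0.50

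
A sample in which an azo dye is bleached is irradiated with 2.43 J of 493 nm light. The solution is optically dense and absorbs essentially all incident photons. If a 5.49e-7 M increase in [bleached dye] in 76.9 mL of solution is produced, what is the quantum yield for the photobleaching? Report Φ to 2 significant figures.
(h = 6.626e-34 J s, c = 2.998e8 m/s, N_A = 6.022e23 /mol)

Product: (5.49e-7 M)(0.0769 L) = 4.222e-8 mol.
Photon energy at 493 nm: hc/λ = (6.626e-34)(2.998e8)/(493e-9) = 4.029e-19 J.
Photons incident: 2.43 / 4.029e-19 = 6.031e18, i.e. 6.031e18/6.022e23 = 1.001e-5 mol.
Φ = 4.222e-8 mol / 1.001e-5 mol photons = 0.0042.

Φ = 0.0042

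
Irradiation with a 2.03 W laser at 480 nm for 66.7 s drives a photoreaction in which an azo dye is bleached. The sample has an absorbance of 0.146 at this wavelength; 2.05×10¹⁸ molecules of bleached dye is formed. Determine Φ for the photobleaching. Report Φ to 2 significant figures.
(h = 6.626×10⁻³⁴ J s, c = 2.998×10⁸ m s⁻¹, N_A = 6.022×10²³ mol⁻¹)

Product: 2.05×10¹⁸ / 6.022×10²³ = 3.404×10⁻⁶ mol.
Photon energy at 480 nm: hc/λ = (6.626×10⁻³⁴)(2.998×10⁸)/(480×10⁻⁹) = 4.138×10⁻¹⁹ J.
Energy delivered: (2.03 W)(66.7 s) = 135.4 J.
Photons incident: 135.4 / 4.138×10⁻¹⁹ = 3.272×10²⁰, i.e. 3.272×10²⁰/6.022×10²³ = 5.433×10⁻⁴ mol.
Fraction absorbed: 1 − 10^(−0.146) = 0.2855.
Photons absorbed: 0.2855 × 5.433×10⁻⁴ = 1.551×10⁻⁴ mol.
Φ = 3.404×10⁻⁶ mol / 1.551×10⁻⁴ mol photons = 0.022.

Φ = 0.022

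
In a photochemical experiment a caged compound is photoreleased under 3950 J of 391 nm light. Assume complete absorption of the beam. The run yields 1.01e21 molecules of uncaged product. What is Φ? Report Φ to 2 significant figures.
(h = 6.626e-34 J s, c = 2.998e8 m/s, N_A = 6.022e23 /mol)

Φ = 0.13

Product: 1.01e21 / 6.022e23 = 0.001677 mol.
Photon energy at 391 nm: hc/λ = (6.626e-34)(2.998e8)/(391e-9) = 5.080e-19 J.
Photons incident: 3950 / 5.080e-19 = 7.776e21, i.e. 7.776e21/6.022e23 = 0.01291 mol.
Φ = 0.001677 mol / 0.01291 mol photons = 0.13.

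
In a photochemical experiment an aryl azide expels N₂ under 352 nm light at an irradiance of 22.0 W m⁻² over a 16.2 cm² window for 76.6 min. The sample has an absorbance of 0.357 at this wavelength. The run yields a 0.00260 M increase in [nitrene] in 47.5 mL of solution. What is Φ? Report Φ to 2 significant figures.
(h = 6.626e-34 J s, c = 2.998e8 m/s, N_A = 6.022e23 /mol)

Product: (0.00260 M)(0.0475 L) = 1.235e-4 mol.
Photon energy at 352 nm: hc/λ = (6.626e-34)(2.998e8)/(352e-9) = 5.643e-19 J.
Energy delivered: (22.0 W m⁻²)(16.2e-4 m²)(4596 s) = 163.8 J.
Photons incident: 163.8 / 5.643e-19 = 2.903e20, i.e. 2.903e20/6.022e23 = 4.821e-4 mol.
Fraction absorbed: 1 − 10^(−0.357) = 0.5605.
Photons absorbed: 0.5605 × 4.821e-4 = 2.702e-4 mol.
Φ = 1.235e-4 mol / 2.702e-4 mol photons = 0.46.

Φ = 0.46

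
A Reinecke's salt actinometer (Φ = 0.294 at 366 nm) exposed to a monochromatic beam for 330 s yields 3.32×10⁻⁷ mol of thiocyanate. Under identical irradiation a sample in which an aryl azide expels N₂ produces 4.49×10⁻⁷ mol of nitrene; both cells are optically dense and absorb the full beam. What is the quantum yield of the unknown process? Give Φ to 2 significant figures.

Photons absorbed by the actinometer: 3.32×10⁻⁷ / 0.294 = 1.129×10⁻⁶ mol.
Φ(unknown) = 4.49×10⁻⁷ / 1.129×10⁻⁶ = 0.40.

Φ = 0.40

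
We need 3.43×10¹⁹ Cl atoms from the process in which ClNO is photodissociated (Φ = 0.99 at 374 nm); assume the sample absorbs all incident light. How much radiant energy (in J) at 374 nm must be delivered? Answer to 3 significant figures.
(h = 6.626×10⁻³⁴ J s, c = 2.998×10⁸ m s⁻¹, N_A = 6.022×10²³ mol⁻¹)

Product: 3.43×10¹⁹ / 6.022×10²³ = 5.696×10⁻⁵ mol.
Photons that must be absorbed: 5.696×10⁻⁵ / 0.99 = 5.754×10⁻⁵ mol.
Photon energy: hc/λ = 5.311×10⁻¹⁹ J; per mole, 3.198×10⁵ J mol⁻¹.
Energy required: 5.754×10⁻⁵ × 3.198×10⁵ = 18.4 J.

18.4 J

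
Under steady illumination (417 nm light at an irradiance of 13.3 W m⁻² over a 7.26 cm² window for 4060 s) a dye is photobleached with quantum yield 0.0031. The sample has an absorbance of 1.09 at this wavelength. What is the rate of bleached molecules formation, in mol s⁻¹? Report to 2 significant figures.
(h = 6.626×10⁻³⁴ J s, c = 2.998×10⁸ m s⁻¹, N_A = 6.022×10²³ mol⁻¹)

9.6×10⁻¹¹ mol s⁻¹

Photon energy at 417 nm: hc/λ = (6.626×10⁻³⁴)(2.998×10⁸)/(417×10⁻⁹) = 4.764×10⁻¹⁹ J.
Energy delivered: (13.3 W m⁻²)(7.26×10⁻⁴ m²)(4060 s) = 39.20 J.
Photons incident: 39.20 / 4.764×10⁻¹⁹ = 8.228×10¹⁹, i.e. 8.228×10¹⁹/6.022×10²³ = 1.366×10⁻⁴ mol.
Fraction absorbed: 1 − 10^(−1.09) = 0.9187.
Photons absorbed: 0.9187 × 1.366×10⁻⁴ = 1.255×10⁻⁴ mol.
Product formed: 0.0031 × 1.255×10⁻⁴ = 3.890×10⁻⁷ mol.
Rate: 3.890×10⁻⁷ / 4060 s = 9.6×10⁻¹¹ mol s⁻¹.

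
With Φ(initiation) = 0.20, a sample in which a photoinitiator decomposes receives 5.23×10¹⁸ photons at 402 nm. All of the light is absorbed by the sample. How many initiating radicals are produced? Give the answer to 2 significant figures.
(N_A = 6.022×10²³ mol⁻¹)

Moles of photons: 5.23×10¹⁸ / 6.022×10²³ = 8.685×10⁻⁶ mol.
Product: Φ × n_abs = 0.20 × 8.685×10⁻⁶ = 1.737×10⁻⁶ mol.
As a count: 1.737×10⁻⁶ × 6.022×10²³ = 1.0×10¹⁸.

1.0×10¹⁸ initiating radicals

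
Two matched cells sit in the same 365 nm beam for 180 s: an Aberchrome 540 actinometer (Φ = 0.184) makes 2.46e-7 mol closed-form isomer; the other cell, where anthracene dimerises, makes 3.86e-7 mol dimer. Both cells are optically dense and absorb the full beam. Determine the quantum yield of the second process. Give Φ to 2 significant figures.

Photons absorbed by the actinometer: 2.46e-7 / 0.184 = 1.337e-6 mol.
Φ(unknown) = 3.86e-7 / 1.337e-6 = 0.29.

Φ = 0.29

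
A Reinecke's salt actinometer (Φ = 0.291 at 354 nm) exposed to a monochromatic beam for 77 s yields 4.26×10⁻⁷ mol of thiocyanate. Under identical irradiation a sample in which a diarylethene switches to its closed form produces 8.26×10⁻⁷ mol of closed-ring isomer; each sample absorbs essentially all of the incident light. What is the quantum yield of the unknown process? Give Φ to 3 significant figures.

Φ = 0.564

Photons absorbed by the actinometer: 4.26×10⁻⁷ / 0.291 = 1.464×10⁻⁶ mol.
Φ(unknown) = 8.26×10⁻⁷ / 1.464×10⁻⁶ = 0.564.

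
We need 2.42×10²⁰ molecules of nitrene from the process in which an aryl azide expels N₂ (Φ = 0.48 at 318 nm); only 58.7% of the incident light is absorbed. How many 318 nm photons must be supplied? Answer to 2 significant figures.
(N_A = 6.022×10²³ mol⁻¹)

8.6×10²⁰ photons

Product: 2.42×10²⁰ / 6.022×10²³ = 4.019×10⁻⁴ mol.
Photons that must be absorbed: 4.019×10⁻⁴ / 0.48 = 8.373×10⁻⁴ mol.
Incident photons needed: 8.373×10⁻⁴ / 0.587 = 0.001426 mol.
Photon count: 0.001426 × 6.022×10²³ = 8.6×10²⁰.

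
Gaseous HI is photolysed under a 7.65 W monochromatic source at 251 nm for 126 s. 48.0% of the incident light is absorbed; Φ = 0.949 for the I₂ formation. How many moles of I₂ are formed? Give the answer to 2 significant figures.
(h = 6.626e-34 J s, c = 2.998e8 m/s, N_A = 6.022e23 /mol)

Photon energy at 251 nm: hc/λ = (6.626e-34)(2.998e8)/(251e-9) = 7.914e-19 J.
Energy delivered: (7.65 W)(126 s) = 963.9 J.
Photons incident: 963.9 / 7.914e-19 = 1.218e21, i.e. 1.218e21/6.022e23 = 0.002023 mol.
Photons absorbed: 0.480 × 0.002023 = 9.710e-4 mol.
Product: Φ × n_abs = 0.949 × 9.710e-4 = 9.215e-4 mol.

9.2e-4 mol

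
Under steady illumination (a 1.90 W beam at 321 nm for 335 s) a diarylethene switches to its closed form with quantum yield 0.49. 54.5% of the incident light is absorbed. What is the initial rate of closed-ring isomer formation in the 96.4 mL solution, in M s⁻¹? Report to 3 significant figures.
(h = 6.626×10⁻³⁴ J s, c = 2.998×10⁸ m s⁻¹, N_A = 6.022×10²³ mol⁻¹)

Photon energy at 321 nm: hc/λ = (6.626×10⁻³⁴)(2.998×10⁸)/(321×10⁻⁹) = 6.188×10⁻¹⁹ J.
Energy delivered: (1.90 W)(335 s) = 636.5 J.
Photons incident: 636.5 / 6.188×10⁻¹⁹ = 1.029×10²¹, i.e. 1.029×10²¹/6.022×10²³ = 0.001709 mol.
Photons absorbed: 0.545 × 0.001709 = 9.314×10⁻⁴ mol.
Product formed: 0.49 × 9.314×10⁻⁴ = 4.564×10⁻⁴ mol.
Rate: 4.564×10⁻⁴ mol / (335 s × 0.0964 L) = 1.41×10⁻⁵ M s⁻¹.

1.41×10⁻⁵ M s⁻¹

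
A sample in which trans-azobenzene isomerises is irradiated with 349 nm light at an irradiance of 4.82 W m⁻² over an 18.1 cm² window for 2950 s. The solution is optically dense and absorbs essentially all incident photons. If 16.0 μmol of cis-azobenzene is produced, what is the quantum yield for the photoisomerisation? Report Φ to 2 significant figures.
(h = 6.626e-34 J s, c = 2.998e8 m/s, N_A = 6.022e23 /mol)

Φ = 0.21

Product: 16.0 μmol = 1.60e-5 mol.
Photon energy at 349 nm: hc/λ = (6.626e-34)(2.998e8)/(349e-9) = 5.692e-19 J.
Energy delivered: (4.82 W m⁻²)(18.1e-4 m²)(2950 s) = 25.74 J.
Photons incident: 25.74 / 5.692e-19 = 4.522e19, i.e. 4.522e19/6.022e23 = 7.509e-5 mol.
Φ = 1.60e-5 mol / 7.509e-5 mol photons = 0.21.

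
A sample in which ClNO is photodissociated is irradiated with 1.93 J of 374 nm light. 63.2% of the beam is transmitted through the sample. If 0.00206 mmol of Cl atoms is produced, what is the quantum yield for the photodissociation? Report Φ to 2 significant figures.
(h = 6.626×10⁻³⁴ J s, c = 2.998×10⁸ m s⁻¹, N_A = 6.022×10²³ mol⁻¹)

Product: 0.00206 mmol = 2.06×10⁻⁶ mol.
Photon energy at 374 nm: hc/λ = (6.626×10⁻³⁴)(2.998×10⁸)/(374×10⁻⁹) = 5.311×10⁻¹⁹ J.
Photons incident: 1.93 / 5.311×10⁻¹⁹ = 3.634×10¹⁸, i.e. 3.634×10¹⁸/6.022×10²³ = 6.035×10⁻⁶ mol.
Fraction absorbed: 1 − 63.2/100 = 0.3680.
Photons absorbed: 0.3680 × 6.035×10⁻⁶ = 2.221×10⁻⁶ mol.
Φ = 2.06×10⁻⁶ mol / 2.221×10⁻⁶ mol photons = 0.93.

Φ = 0.93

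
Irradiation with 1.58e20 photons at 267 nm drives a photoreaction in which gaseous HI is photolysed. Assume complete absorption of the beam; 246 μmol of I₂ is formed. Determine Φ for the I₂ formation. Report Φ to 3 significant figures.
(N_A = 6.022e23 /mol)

Product: 246 μmol = 2.46e-4 mol.
Moles of photons: 1.58e20 / 6.022e23 = 2.624e-4 mol.
Φ = 2.46e-4 mol / 2.624e-4 mol photons = 0.938.

Φ = 0.938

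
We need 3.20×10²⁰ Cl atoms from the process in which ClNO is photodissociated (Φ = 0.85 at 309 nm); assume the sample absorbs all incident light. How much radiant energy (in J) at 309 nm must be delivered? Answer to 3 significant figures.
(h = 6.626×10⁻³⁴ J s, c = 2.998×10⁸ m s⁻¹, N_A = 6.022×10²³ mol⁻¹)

242 J

Product: 3.20×10²⁰ / 6.022×10²³ = 5.314×10⁻⁴ mol.
Photons that must be absorbed: 5.314×10⁻⁴ / 0.85 = 6.252×10⁻⁴ mol.
Photon energy: hc/λ = 6.429×10⁻¹⁹ J; per mole, 3.872×10⁵ J mol⁻¹.
Energy required: 6.252×10⁻⁴ × 3.872×10⁵ = 242 J.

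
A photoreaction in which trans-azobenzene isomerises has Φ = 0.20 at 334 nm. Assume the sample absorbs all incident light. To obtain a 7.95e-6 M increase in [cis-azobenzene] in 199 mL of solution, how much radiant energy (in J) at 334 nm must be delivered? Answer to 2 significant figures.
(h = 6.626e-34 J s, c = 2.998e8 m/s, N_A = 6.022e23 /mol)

Product: (7.95e-6 M)(0.199 L) = 1.582e-6 mol.
Photons that must be absorbed: 1.582e-6 / 0.20 = 7.910e-6 mol.
Photon energy: hc/λ = 5.948e-19 J; per mole, 3.582e5 J mol⁻¹.
Energy required: 7.910e-6 × 3.582e5 = 2.8 J.

2.8 J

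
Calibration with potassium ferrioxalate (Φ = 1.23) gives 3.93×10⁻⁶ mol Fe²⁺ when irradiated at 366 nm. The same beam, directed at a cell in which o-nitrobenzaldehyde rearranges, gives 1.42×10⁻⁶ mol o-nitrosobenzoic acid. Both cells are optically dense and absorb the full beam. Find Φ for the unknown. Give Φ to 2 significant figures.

Photons absorbed by the actinometer: 3.93×10⁻⁶ / 1.23 = 3.195×10⁻⁶ mol.
Φ(unknown) = 1.42×10⁻⁶ / 3.195×10⁻⁶ = 0.44.

Φ = 0.44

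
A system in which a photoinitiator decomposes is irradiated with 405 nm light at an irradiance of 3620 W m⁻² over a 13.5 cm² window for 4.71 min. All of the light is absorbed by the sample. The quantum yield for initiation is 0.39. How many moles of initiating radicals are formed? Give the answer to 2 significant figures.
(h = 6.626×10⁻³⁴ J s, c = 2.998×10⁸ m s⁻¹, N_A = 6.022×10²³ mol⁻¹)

0.0018 mol

Photon energy at 405 nm: hc/λ = (6.626×10⁻³⁴)(2.998×10⁸)/(405×10⁻⁹) = 4.905×10⁻¹⁹ J.
Energy delivered: (3620 W m⁻²)(13.5×10⁻⁴ m²)(282.6 s) = 1381 J.
Photons incident: 1381 / 4.905×10⁻¹⁹ = 2.815×10²¹, i.e. 2.815×10²¹/6.022×10²³ = 0.004675 mol.
Product: Φ × n_abs = 0.39 × 0.004675 = 0.001823 mol.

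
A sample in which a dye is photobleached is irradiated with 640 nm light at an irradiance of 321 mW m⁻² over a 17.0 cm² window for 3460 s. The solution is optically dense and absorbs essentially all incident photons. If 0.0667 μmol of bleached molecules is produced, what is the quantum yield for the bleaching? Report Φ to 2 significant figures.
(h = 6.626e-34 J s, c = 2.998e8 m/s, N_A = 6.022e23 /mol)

Product: 0.0667 μmol = 6.67e-8 mol.
Photon energy at 640 nm: hc/λ = (6.626e-34)(2.998e8)/(640e-9) = 3.104e-19 J.
Energy delivered: (321 mW m⁻²)(17.0e-4 m²)(3460 s) = 1.888 J.
Photons incident: 1.888 / 3.104e-19 = 6.082e18, i.e. 6.082e18/6.022e23 = 1.010e-5 mol.
Φ = 6.67e-8 mol / 1.010e-5 mol photons = 0.0066.

Φ = 0.0066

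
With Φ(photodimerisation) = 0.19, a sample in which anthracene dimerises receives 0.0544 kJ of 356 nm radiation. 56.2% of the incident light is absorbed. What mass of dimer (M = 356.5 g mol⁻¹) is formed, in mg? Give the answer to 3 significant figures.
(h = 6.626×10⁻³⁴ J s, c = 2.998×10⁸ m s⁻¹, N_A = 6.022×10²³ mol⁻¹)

Photon energy at 356 nm: hc/λ = (6.626×10⁻³⁴)(2.998×10⁸)/(356×10⁻⁹) = 5.580×10⁻¹⁹ J.
Incident energy: 0.0544 kJ = 54.4 J.
Photons incident: 54.4 / 5.580×10⁻¹⁹ = 9.749×10¹⁹, i.e. 9.749×10¹⁹/6.022×10²³ = 1.619×10⁻⁴ mol.
Photons absorbed: 0.562 × 1.619×10⁻⁴ = 9.099×10⁻⁵ mol.
Product: Φ × n_abs = 0.19 × 9.099×10⁻⁵ = 1.729×10⁻⁵ mol.
Mass: 1.729×10⁻⁵ × 356.5 = 0.006164 g = 6.16 mg.

6.16 mg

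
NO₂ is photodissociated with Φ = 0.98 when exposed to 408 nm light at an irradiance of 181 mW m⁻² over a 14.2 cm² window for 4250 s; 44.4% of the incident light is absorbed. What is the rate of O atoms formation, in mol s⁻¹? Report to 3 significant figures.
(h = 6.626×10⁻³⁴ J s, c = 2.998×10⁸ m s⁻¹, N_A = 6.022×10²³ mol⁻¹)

3.81×10⁻¹⁰ mol s⁻¹

Photon energy at 408 nm: hc/λ = (6.626×10⁻³⁴)(2.998×10⁸)/(408×10⁻⁹) = 4.869×10⁻¹⁹ J.
Energy delivered: (181 mW m⁻²)(14.2×10⁻⁴ m²)(4250 s) = 1.092 J.
Photons incident: 1.092 / 4.869×10⁻¹⁹ = 2.243×10¹⁸, i.e. 2.243×10¹⁸/6.022×10²³ = 3.725×10⁻⁶ mol.
Photons absorbed: 0.444 × 3.725×10⁻⁶ = 1.654×10⁻⁶ mol.
Product formed: 0.98 × 1.654×10⁻⁶ = 1.621×10⁻⁶ mol.
Rate: 1.621×10⁻⁶ / 4250 s = 3.81×10⁻¹⁰ mol s⁻¹.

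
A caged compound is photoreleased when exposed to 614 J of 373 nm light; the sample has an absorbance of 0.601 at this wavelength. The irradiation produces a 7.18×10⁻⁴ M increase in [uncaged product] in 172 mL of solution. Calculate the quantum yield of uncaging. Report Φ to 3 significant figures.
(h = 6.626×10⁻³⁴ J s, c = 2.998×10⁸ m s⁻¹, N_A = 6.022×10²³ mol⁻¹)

Product: (7.18×10⁻⁴ M)(0.172 L) = 1.235×10⁻⁴ mol.
Photon energy at 373 nm: hc/λ = (6.626×10⁻³⁴)(2.998×10⁸)/(373×10⁻⁹) = 5.326×10⁻¹⁹ J.
Photons incident: 614 / 5.326×10⁻¹⁹ = 1.153×10²¹, i.e. 1.153×10²¹/6.022×10²³ = 0.001915 mol.
Fraction absorbed: 1 − 10^(−0.601) = 0.7494.
Photons absorbed: 0.7494 × 0.001915 = 0.001435 mol.
Φ = 1.235×10⁻⁴ mol / 0.001435 mol photons = 0.0861.

Φ = 0.0861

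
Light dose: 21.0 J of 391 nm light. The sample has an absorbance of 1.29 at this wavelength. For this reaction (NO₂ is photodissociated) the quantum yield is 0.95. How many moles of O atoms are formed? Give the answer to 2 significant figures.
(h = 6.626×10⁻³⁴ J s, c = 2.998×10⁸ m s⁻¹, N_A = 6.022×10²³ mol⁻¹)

Photon energy at 391 nm: hc/λ = (6.626×10⁻³⁴)(2.998×10⁸)/(391×10⁻⁹) = 5.080×10⁻¹⁹ J.
Photons incident: 21.0 / 5.080×10⁻¹⁹ = 4.134×10¹⁹, i.e. 4.134×10¹⁹/6.022×10²³ = 6.865×10⁻⁵ mol.
Fraction absorbed: 1 − 10^(−1.29) = 0.9487.
Photons absorbed: 0.9487 × 6.865×10⁻⁵ = 6.513×10⁻⁵ mol.
Product: Φ × n_abs = 0.95 × 6.513×10⁻⁵ = 6.187×10⁻⁵ mol.

6.2×10⁻⁵ mol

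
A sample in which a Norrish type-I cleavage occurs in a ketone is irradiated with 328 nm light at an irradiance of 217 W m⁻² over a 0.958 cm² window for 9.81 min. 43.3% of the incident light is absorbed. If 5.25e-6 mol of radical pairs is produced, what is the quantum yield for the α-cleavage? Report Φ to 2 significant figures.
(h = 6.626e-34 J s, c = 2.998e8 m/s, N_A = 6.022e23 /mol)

Photon energy at 328 nm: hc/λ = (6.626e-34)(2.998e8)/(328e-9) = 6.056e-19 J.
Energy delivered: (217 W m⁻²)(0.958e-4 m²)(588.6 s) = 12.24 J.
Photons incident: 12.24 / 6.056e-19 = 2.021e19, i.e. 2.021e19/6.022e23 = 3.356e-5 mol.
Photons absorbed: 0.433 × 3.356e-5 = 1.453e-5 mol.
Φ = 5.25e-6 mol / 1.453e-5 mol photons = 0.36.

Φ = 0.36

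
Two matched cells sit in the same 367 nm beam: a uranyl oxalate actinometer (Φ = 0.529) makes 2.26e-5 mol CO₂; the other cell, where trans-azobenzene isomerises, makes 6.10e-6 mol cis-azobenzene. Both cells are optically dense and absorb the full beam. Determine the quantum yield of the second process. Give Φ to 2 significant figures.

Photons absorbed by the actinometer: 2.26e-5 / 0.529 = 4.272e-5 mol.
Φ(unknown) = 6.10e-6 / 4.272e-5 = 0.14.

Φ = 0.14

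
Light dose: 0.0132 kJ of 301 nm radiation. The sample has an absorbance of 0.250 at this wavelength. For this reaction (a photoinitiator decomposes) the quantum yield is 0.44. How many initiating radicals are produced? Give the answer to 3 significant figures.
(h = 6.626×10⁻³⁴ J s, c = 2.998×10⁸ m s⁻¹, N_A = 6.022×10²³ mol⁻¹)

Photon energy at 301 nm: hc/λ = (6.626×10⁻³⁴)(2.998×10⁸)/(301×10⁻⁹) = 6.600×10⁻¹⁹ J.
Incident energy: 0.0132 kJ = 13.2 J.
Photons incident: 13.2 / 6.600×10⁻¹⁹ = 2.000×10¹⁹, i.e. 2.000×10¹⁹/6.022×10²³ = 3.321×10⁻⁵ mol.
Fraction absorbed: 1 − 10^(−0.250) = 0.4377.
Photons absorbed: 0.4377 × 3.321×10⁻⁵ = 1.454×10⁻⁵ mol.
Product: Φ × n_abs = 0.44 × 1.454×10⁻⁵ = 6.398×10⁻⁶ mol.
As a count: 6.398×10⁻⁶ × 6.022×10²³ = 3.85×10¹⁸.

3.85×10¹⁸ initiating radicals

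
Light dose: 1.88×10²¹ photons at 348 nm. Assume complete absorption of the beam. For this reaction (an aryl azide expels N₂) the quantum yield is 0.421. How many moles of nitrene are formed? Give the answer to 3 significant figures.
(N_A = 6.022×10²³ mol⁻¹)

0.00131 mol

Moles of photons: 1.88×10²¹ / 6.022×10²³ = 0.003122 mol.
Product: Φ × n_abs = 0.421 × 0.003122 = 0.001314 mol.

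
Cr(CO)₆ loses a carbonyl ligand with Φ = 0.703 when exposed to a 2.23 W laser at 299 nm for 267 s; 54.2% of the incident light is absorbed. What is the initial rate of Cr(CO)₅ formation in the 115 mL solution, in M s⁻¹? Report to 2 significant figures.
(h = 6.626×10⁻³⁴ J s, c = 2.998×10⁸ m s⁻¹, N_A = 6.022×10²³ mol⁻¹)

Photon energy at 299 nm: hc/λ = (6.626×10⁻³⁴)(2.998×10⁸)/(299×10⁻⁹) = 6.644×10⁻¹⁹ J.
Energy delivered: (2.23 W)(267 s) = 595.4 J.
Photons incident: 595.4 / 6.644×10⁻¹⁹ = 8.961×10²⁰, i.e. 8.961×10²⁰/6.022×10²³ = 0.001488 mol.
Photons absorbed: 0.542 × 0.001488 = 8.065×10⁻⁴ mol.
Product formed: 0.703 × 8.065×10⁻⁴ = 5.670×10⁻⁴ mol.
Rate: 5.670×10⁻⁴ mol / (267 s × 0.115 L) = 1.8×10⁻⁵ M s⁻¹.

1.8×10⁻⁵ M s⁻¹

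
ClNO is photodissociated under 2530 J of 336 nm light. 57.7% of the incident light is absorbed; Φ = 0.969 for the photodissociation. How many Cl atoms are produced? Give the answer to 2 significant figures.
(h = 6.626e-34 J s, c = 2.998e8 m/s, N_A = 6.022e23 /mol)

2.4e21 atoms

Photon energy at 336 nm: hc/λ = (6.626e-34)(2.998e8)/(336e-9) = 5.912e-19 J.
Photons incident: 2530 / 5.912e-19 = 4.279e21, i.e. 4.279e21/6.022e23 = 0.007106 mol.
Photons absorbed: 0.577 × 0.007106 = 0.004100 mol.
Product: Φ × n_abs = 0.969 × 0.004100 = 0.003973 mol.
As a count: 0.003973 × 6.022e23 = 2.4e21.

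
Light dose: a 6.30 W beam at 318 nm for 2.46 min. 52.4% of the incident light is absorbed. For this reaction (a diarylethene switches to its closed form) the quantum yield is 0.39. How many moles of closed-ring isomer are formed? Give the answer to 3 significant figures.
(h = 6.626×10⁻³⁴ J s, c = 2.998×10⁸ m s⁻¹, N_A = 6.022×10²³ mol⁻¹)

5.05×10⁻⁴ mol

Photon energy at 318 nm: hc/λ = (6.626×10⁻³⁴)(2.998×10⁸)/(318×10⁻⁹) = 6.247×10⁻¹⁹ J.
Energy delivered: (6.30 W)(147.6 s) = 929.9 J.
Photons incident: 929.9 / 6.247×10⁻¹⁹ = 1.489×10²¹, i.e. 1.489×10²¹/6.022×10²³ = 0.002473 mol.
Photons absorbed: 0.524 × 0.002473 = 0.001296 mol.
Product: Φ × n_abs = 0.39 × 0.001296 = 5.054×10⁻⁴ mol.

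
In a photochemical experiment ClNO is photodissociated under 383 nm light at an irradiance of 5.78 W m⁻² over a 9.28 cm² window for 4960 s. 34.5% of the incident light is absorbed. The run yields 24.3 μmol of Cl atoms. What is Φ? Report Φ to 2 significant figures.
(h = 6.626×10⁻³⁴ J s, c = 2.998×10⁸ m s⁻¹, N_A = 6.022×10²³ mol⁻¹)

Product: 24.3 μmol = 2.43×10⁻⁵ mol.
Photon energy at 383 nm: hc/λ = (6.626×10⁻³⁴)(2.998×10⁸)/(383×10⁻⁹) = 5.187×10⁻¹⁹ J.
Energy delivered: (5.78 W m⁻²)(9.28×10⁻⁴ m²)(4960 s) = 26.60 J.
Photons incident: 26.60 / 5.187×10⁻¹⁹ = 5.128×10¹⁹, i.e. 5.128×10¹⁹/6.022×10²³ = 8.515×10⁻⁵ mol.
Photons absorbed: 0.345 × 8.515×10⁻⁵ = 2.938×10⁻⁵ mol.
Φ = 2.43×10⁻⁵ mol / 2.938×10⁻⁵ mol photons = 0.83.

Φ = 0.83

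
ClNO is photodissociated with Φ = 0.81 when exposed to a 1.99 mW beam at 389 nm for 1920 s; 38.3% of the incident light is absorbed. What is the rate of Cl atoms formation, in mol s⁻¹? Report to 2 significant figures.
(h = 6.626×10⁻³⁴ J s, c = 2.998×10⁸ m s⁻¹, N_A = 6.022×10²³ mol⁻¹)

2.0×10⁻⁹ mol s⁻¹

Photon energy at 389 nm: hc/λ = (6.626×10⁻³⁴)(2.998×10⁸)/(389×10⁻⁹) = 5.107×10⁻¹⁹ J.
Energy delivered: (1.99 mW)(1920 s) = 3.821 J.
Photons incident: 3.821 / 5.107×10⁻¹⁹ = 7.482×10¹⁸, i.e. 7.482×10¹⁸/6.022×10²³ = 1.242×10⁻⁵ mol.
Photons absorbed: 0.383 × 1.242×10⁻⁵ = 4.757×10⁻⁶ mol.
Product formed: 0.81 × 4.757×10⁻⁶ = 3.853×10⁻⁶ mol.
Rate: 3.853×10⁻⁶ / 1920 s = 2.0×10⁻⁹ mol s⁻¹.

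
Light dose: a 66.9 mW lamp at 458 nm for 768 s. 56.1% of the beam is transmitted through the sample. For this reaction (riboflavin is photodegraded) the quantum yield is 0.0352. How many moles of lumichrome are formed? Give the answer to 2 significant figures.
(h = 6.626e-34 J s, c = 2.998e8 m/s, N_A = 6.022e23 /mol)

Photon energy at 458 nm: hc/λ = (6.626e-34)(2.998e8)/(458e-9) = 4.337e-19 J.
Energy delivered: (66.9 mW)(768 s) = 51.38 J.
Photons incident: 51.38 / 4.337e-19 = 1.185e20, i.e. 1.185e20/6.022e23 = 1.968e-4 mol.
Fraction absorbed: 1 − 56.1/100 = 0.4390.
Photons absorbed: 0.4390 × 1.968e-4 = 8.640e-5 mol.
Product: Φ × n_abs = 0.0352 × 8.640e-5 = 3.041e-6 mol.

3.0e-6 mol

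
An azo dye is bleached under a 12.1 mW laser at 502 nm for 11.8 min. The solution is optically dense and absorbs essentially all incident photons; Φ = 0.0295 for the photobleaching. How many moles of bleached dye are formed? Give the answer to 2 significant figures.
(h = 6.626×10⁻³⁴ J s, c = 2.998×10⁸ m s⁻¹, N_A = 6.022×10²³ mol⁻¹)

1.1×10⁻⁶ mol

Photon energy at 502 nm: hc/λ = (6.626×10⁻³⁴)(2.998×10⁸)/(502×10⁻⁹) = 3.957×10⁻¹⁹ J.
Energy delivered: (12.1 mW)(708 s) = 8.567 J.
Photons incident: 8.567 / 3.957×10⁻¹⁹ = 2.165×10¹⁹, i.e. 2.165×10¹⁹/6.022×10²³ = 3.595×10⁻⁵ mol.
Product: Φ × n_abs = 0.0295 × 3.595×10⁻⁵ = 1.061×10⁻⁶ mol.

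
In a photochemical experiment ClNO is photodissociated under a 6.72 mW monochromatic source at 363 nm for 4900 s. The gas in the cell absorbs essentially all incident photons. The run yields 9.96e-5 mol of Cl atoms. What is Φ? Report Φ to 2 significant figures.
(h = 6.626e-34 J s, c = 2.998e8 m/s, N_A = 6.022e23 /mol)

Photon energy at 363 nm: hc/λ = (6.626e-34)(2.998e8)/(363e-9) = 5.472e-19 J.
Energy delivered: (6.72 mW)(4900 s) = 32.93 J.
Photons incident: 32.93 / 5.472e-19 = 6.018e19, i.e. 6.018e19/6.022e23 = 9.993e-5 mol.
Φ = 9.96e-5 mol / 9.993e-5 mol photons = 1.0.

Φ = 1.0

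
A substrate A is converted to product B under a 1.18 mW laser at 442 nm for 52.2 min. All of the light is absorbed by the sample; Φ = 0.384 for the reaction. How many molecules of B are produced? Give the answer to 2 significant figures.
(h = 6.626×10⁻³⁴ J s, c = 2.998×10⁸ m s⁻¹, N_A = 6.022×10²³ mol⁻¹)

Photon energy at 442 nm: hc/λ = (6.626×10⁻³⁴)(2.998×10⁸)/(442×10⁻⁹) = 4.494×10⁻¹⁹ J.
Energy delivered: (1.18 mW)(3132 s) = 3.696 J.
Photons incident: 3.696 / 4.494×10⁻¹⁹ = 8.224×10¹⁸, i.e. 8.224×10¹⁸/6.022×10²³ = 1.366×10⁻⁵ mol.
Product: Φ × n_abs = 0.384 × 1.366×10⁻⁵ = 5.245×10⁻⁶ mol.
As a count: 5.245×10⁻⁶ × 6.022×10²³ = 3.2×10¹⁸.

3.2×10¹⁸ molecules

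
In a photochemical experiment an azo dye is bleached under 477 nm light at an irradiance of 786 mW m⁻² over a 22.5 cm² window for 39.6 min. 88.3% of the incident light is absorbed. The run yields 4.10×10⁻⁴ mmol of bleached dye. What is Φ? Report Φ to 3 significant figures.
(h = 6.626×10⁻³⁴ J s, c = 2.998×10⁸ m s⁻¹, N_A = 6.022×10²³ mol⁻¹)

Product: 4.10×10⁻⁴ mmol = 4.10×10⁻⁷ mol.
Photon energy at 477 nm: hc/λ = (6.626×10⁻³⁴)(2.998×10⁸)/(477×10⁻⁹) = 4.165×10⁻¹⁹ J.
Energy delivered: (786 mW m⁻²)(22.5×10⁻⁴ m²)(2376 s) = 4.202 J.
Photons incident: 4.202 / 4.165×10⁻¹⁹ = 1.009×10¹⁹, i.e. 1.009×10¹⁹/6.022×10²³ = 1.676×10⁻⁵ mol.
Photons absorbed: 0.883 × 1.676×10⁻⁵ = 1.480×10⁻⁵ mol.
Φ = 4.10×10⁻⁷ mol / 1.480×10⁻⁵ mol photons = 0.0277.

Φ = 0.0277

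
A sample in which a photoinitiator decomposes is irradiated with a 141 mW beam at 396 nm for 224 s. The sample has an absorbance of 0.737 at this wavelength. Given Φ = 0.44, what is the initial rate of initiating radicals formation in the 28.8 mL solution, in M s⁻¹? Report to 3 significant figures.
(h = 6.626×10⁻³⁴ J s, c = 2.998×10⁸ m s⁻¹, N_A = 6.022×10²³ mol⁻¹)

5.82×10⁻⁶ M s⁻¹

Photon energy at 396 nm: hc/λ = (6.626×10⁻³⁴)(2.998×10⁸)/(396×10⁻⁹) = 5.016×10⁻¹⁹ J.
Energy delivered: (141 mW)(224 s) = 31.58 J.
Photons incident: 31.58 / 5.016×10⁻¹⁹ = 6.296×10¹⁹, i.e. 6.296×10¹⁹/6.022×10²³ = 1.045×10⁻⁴ mol.
Fraction absorbed: 1 − 10^(−0.737) = 0.8168.
Photons absorbed: 0.8168 × 1.045×10⁻⁴ = 8.536×10⁻⁵ mol.
Product formed: 0.44 × 8.536×10⁻⁵ = 3.756×10⁻⁵ mol.
Rate: 3.756×10⁻⁵ mol / (224 s × 0.0288 L) = 5.82×10⁻⁶ M s⁻¹.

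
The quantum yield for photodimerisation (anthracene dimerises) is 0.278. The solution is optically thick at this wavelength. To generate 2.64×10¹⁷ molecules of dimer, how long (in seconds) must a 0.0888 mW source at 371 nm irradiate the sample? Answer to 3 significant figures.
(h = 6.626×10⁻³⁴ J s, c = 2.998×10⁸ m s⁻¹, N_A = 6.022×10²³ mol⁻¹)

Product: 2.64×10¹⁷ / 6.022×10²³ = 4.384×10⁻⁷ mol.
Photons that must be absorbed: 4.384×10⁻⁷ / 0.278 = 1.577×10⁻⁶ mol.
Photon energy: hc/λ = 5.354×10⁻¹⁹ J; per mole, 3.224×10⁵ J mol⁻¹.
Energy required: 1.577×10⁻⁶ × 3.224×10⁵ = 0.5084 J.
Time: 0.5084 J / 8.88e-05 W = 5730 s.

t ≈ 5730 s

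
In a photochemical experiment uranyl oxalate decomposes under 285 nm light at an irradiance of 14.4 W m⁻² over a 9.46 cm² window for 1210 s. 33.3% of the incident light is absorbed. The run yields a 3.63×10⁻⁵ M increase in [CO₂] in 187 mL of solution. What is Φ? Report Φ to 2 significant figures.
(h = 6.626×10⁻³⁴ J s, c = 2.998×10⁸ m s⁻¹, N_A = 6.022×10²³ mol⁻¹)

Φ = 0.52

Product: (3.63×10⁻⁵ M)(0.187 L) = 6.788×10⁻⁶ mol.
Photon energy at 285 nm: hc/λ = (6.626×10⁻³⁴)(2.998×10⁸)/(285×10⁻⁹) = 6.970×10⁻¹⁹ J.
Energy delivered: (14.4 W m⁻²)(9.46×10⁻⁴ m²)(1210 s) = 16.48 J.
Photons incident: 16.48 / 6.970×10⁻¹⁹ = 2.364×10¹⁹, i.e. 2.364×10¹⁹/6.022×10²³ = 3.926×10⁻⁵ mol.
Photons absorbed: 0.333 × 3.926×10⁻⁵ = 1.307×10⁻⁵ mol.
Φ = 6.788×10⁻⁶ mol / 1.307×10⁻⁵ mol photons = 0.52.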